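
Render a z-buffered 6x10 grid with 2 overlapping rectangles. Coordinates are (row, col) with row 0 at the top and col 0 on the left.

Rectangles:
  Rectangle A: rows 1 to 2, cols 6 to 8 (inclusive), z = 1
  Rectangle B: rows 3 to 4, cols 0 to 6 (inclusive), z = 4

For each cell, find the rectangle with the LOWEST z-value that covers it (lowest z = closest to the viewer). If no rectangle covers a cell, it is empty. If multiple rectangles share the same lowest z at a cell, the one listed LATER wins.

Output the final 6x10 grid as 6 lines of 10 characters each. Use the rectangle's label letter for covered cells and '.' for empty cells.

..........
......AAA.
......AAA.
BBBBBBB...
BBBBBBB...
..........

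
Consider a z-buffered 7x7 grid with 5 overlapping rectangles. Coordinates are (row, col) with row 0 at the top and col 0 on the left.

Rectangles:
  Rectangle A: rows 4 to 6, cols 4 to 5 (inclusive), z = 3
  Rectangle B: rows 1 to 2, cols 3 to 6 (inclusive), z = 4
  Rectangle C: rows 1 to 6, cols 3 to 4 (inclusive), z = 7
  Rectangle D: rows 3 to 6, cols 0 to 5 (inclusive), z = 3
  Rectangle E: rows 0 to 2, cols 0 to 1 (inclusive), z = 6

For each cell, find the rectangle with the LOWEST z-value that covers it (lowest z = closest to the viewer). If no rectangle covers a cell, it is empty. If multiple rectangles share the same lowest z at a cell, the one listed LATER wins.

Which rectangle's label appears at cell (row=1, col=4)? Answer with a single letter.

Check cell (1,4):
  A: rows 4-6 cols 4-5 -> outside (row miss)
  B: rows 1-2 cols 3-6 z=4 -> covers; best now B (z=4)
  C: rows 1-6 cols 3-4 z=7 -> covers; best now B (z=4)
  D: rows 3-6 cols 0-5 -> outside (row miss)
  E: rows 0-2 cols 0-1 -> outside (col miss)
Winner: B at z=4

Answer: B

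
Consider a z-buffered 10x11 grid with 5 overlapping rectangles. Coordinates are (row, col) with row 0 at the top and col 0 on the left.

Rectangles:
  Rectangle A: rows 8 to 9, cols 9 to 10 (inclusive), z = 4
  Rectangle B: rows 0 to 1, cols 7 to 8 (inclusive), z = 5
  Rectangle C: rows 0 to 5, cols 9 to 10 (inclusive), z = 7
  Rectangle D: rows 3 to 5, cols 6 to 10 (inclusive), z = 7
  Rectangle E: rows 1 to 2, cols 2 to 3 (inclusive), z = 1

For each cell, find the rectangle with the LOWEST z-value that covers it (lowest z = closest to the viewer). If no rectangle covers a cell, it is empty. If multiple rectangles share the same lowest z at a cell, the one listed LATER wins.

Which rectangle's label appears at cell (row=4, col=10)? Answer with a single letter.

Check cell (4,10):
  A: rows 8-9 cols 9-10 -> outside (row miss)
  B: rows 0-1 cols 7-8 -> outside (row miss)
  C: rows 0-5 cols 9-10 z=7 -> covers; best now C (z=7)
  D: rows 3-5 cols 6-10 z=7 -> covers; best now D (z=7)
  E: rows 1-2 cols 2-3 -> outside (row miss)
Winner: D at z=7

Answer: D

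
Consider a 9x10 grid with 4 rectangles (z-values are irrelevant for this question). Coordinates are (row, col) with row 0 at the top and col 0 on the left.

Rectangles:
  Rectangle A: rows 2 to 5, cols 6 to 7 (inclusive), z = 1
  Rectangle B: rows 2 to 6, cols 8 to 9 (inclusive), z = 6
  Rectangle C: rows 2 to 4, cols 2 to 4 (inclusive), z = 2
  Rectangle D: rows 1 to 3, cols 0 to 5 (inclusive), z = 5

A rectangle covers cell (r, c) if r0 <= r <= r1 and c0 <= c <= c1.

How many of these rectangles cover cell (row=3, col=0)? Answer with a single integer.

Check cell (3,0):
  A: rows 2-5 cols 6-7 -> outside (col miss)
  B: rows 2-6 cols 8-9 -> outside (col miss)
  C: rows 2-4 cols 2-4 -> outside (col miss)
  D: rows 1-3 cols 0-5 -> covers
Count covering = 1

Answer: 1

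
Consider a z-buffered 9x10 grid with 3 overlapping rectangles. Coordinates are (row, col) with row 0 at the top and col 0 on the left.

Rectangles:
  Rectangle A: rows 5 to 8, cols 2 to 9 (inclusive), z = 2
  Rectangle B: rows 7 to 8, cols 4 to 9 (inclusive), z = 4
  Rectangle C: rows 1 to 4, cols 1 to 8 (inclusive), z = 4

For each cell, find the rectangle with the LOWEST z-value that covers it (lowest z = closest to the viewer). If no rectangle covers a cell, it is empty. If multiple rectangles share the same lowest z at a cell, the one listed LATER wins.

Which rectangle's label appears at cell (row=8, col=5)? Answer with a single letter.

Answer: A

Derivation:
Check cell (8,5):
  A: rows 5-8 cols 2-9 z=2 -> covers; best now A (z=2)
  B: rows 7-8 cols 4-9 z=4 -> covers; best now A (z=2)
  C: rows 1-4 cols 1-8 -> outside (row miss)
Winner: A at z=2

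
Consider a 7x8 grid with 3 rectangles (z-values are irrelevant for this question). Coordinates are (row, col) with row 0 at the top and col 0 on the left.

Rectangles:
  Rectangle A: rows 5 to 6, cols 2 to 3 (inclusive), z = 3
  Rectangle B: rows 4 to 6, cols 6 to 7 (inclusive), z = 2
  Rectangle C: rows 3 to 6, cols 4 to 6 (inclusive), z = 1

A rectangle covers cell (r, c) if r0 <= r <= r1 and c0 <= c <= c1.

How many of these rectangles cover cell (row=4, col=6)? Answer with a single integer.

Check cell (4,6):
  A: rows 5-6 cols 2-3 -> outside (row miss)
  B: rows 4-6 cols 6-7 -> covers
  C: rows 3-6 cols 4-6 -> covers
Count covering = 2

Answer: 2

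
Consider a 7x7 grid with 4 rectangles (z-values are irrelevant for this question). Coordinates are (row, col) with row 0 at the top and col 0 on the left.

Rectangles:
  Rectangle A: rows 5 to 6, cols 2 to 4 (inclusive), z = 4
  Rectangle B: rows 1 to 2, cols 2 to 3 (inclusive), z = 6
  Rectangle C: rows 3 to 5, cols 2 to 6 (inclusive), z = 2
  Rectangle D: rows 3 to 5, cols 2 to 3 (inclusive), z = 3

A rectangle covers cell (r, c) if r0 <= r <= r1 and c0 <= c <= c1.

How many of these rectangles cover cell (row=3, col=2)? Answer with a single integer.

Check cell (3,2):
  A: rows 5-6 cols 2-4 -> outside (row miss)
  B: rows 1-2 cols 2-3 -> outside (row miss)
  C: rows 3-5 cols 2-6 -> covers
  D: rows 3-5 cols 2-3 -> covers
Count covering = 2

Answer: 2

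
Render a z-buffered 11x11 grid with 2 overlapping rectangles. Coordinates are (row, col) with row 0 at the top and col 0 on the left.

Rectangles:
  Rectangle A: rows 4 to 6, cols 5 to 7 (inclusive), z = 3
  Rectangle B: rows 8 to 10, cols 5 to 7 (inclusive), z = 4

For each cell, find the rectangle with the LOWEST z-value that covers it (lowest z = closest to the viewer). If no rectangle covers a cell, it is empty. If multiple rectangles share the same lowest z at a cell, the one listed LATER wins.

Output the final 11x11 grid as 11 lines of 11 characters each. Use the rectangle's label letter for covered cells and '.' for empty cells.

...........
...........
...........
...........
.....AAA...
.....AAA...
.....AAA...
...........
.....BBB...
.....BBB...
.....BBB...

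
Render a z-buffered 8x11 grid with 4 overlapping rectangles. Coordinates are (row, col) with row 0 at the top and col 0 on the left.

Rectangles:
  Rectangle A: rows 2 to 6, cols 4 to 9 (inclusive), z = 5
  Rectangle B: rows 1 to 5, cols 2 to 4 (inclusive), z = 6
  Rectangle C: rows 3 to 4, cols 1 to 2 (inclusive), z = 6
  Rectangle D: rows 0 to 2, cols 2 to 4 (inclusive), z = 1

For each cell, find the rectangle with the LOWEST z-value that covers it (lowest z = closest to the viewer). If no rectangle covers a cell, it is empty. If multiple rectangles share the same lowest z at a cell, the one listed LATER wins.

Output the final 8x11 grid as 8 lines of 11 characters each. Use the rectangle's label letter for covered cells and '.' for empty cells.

..DDD......
..DDD......
..DDDAAAAA.
.CCBAAAAAA.
.CCBAAAAAA.
..BBAAAAAA.
....AAAAAA.
...........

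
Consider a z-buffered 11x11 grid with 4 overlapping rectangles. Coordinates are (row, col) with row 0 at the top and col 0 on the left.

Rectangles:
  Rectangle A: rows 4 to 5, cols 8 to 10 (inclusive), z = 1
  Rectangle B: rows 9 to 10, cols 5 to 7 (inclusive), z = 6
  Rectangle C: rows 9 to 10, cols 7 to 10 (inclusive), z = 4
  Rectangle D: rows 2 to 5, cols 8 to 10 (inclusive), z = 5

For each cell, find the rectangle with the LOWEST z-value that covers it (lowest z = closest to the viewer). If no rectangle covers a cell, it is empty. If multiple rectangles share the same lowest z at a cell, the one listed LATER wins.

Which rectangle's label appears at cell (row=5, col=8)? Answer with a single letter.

Answer: A

Derivation:
Check cell (5,8):
  A: rows 4-5 cols 8-10 z=1 -> covers; best now A (z=1)
  B: rows 9-10 cols 5-7 -> outside (row miss)
  C: rows 9-10 cols 7-10 -> outside (row miss)
  D: rows 2-5 cols 8-10 z=5 -> covers; best now A (z=1)
Winner: A at z=1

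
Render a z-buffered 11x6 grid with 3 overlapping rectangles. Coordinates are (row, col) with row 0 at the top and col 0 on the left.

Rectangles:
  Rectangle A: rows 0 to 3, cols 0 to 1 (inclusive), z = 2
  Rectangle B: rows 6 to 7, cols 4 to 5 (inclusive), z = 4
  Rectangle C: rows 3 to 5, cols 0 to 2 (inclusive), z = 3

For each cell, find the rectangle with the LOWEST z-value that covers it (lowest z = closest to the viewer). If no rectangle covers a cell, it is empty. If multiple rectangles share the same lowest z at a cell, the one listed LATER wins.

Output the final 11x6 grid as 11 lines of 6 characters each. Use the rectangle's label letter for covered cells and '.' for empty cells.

AA....
AA....
AA....
AAC...
CCC...
CCC...
....BB
....BB
......
......
......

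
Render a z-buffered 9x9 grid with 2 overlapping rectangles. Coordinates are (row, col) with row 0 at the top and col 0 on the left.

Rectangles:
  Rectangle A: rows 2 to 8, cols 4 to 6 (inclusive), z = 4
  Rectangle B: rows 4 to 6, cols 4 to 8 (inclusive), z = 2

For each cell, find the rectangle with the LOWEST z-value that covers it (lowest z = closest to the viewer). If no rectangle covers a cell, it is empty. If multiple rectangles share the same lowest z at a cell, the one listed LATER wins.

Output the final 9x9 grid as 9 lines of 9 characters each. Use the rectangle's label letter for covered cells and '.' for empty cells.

.........
.........
....AAA..
....AAA..
....BBBBB
....BBBBB
....BBBBB
....AAA..
....AAA..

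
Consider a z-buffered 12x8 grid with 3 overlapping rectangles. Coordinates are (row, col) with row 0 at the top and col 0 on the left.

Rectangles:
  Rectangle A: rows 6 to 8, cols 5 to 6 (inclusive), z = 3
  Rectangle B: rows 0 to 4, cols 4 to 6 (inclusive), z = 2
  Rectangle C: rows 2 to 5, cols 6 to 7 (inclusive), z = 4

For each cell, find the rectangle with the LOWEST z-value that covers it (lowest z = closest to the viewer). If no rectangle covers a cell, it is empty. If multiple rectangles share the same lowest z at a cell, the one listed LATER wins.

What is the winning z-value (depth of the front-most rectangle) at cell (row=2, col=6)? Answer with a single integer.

Answer: 2

Derivation:
Check cell (2,6):
  A: rows 6-8 cols 5-6 -> outside (row miss)
  B: rows 0-4 cols 4-6 z=2 -> covers; best now B (z=2)
  C: rows 2-5 cols 6-7 z=4 -> covers; best now B (z=2)
Winner: B at z=2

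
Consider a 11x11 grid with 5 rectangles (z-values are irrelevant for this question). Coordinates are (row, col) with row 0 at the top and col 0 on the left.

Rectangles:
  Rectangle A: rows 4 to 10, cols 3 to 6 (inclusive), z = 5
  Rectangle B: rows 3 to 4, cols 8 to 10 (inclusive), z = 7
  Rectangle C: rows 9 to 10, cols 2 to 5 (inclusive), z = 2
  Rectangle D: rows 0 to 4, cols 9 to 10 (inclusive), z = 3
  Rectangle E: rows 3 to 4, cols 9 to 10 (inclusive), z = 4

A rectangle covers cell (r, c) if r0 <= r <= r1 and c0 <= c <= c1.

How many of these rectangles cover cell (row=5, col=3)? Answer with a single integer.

Check cell (5,3):
  A: rows 4-10 cols 3-6 -> covers
  B: rows 3-4 cols 8-10 -> outside (row miss)
  C: rows 9-10 cols 2-5 -> outside (row miss)
  D: rows 0-4 cols 9-10 -> outside (row miss)
  E: rows 3-4 cols 9-10 -> outside (row miss)
Count covering = 1

Answer: 1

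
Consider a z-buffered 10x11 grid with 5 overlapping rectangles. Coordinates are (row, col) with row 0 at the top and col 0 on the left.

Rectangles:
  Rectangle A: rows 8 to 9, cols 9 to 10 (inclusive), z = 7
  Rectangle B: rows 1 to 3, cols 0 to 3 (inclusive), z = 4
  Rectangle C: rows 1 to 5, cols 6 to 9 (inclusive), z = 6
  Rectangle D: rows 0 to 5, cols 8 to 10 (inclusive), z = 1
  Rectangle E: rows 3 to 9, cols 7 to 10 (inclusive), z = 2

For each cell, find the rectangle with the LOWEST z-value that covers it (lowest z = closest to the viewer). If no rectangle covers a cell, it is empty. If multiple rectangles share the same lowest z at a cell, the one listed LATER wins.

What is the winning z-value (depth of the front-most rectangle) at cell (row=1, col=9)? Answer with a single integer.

Answer: 1

Derivation:
Check cell (1,9):
  A: rows 8-9 cols 9-10 -> outside (row miss)
  B: rows 1-3 cols 0-3 -> outside (col miss)
  C: rows 1-5 cols 6-9 z=6 -> covers; best now C (z=6)
  D: rows 0-5 cols 8-10 z=1 -> covers; best now D (z=1)
  E: rows 3-9 cols 7-10 -> outside (row miss)
Winner: D at z=1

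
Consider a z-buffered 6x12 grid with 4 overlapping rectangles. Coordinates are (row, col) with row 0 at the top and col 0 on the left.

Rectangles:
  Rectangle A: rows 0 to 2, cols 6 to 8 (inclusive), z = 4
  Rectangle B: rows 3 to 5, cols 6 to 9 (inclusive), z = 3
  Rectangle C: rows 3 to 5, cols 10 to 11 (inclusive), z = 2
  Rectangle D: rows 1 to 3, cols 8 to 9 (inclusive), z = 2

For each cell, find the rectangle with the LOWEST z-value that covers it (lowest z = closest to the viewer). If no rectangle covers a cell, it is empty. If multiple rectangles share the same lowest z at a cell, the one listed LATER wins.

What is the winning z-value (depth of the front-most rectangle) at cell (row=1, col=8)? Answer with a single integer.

Answer: 2

Derivation:
Check cell (1,8):
  A: rows 0-2 cols 6-8 z=4 -> covers; best now A (z=4)
  B: rows 3-5 cols 6-9 -> outside (row miss)
  C: rows 3-5 cols 10-11 -> outside (row miss)
  D: rows 1-3 cols 8-9 z=2 -> covers; best now D (z=2)
Winner: D at z=2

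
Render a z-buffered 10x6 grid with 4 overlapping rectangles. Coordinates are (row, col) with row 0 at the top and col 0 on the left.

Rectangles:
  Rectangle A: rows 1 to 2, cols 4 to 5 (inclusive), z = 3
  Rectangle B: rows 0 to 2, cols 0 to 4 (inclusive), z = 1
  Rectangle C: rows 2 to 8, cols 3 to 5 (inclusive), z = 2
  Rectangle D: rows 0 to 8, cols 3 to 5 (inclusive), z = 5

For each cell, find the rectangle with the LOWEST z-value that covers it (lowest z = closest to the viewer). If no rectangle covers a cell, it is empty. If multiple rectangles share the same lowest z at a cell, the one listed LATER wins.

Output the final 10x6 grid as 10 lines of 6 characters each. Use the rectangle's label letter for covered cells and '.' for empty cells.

BBBBBD
BBBBBA
BBBBBC
...CCC
...CCC
...CCC
...CCC
...CCC
...CCC
......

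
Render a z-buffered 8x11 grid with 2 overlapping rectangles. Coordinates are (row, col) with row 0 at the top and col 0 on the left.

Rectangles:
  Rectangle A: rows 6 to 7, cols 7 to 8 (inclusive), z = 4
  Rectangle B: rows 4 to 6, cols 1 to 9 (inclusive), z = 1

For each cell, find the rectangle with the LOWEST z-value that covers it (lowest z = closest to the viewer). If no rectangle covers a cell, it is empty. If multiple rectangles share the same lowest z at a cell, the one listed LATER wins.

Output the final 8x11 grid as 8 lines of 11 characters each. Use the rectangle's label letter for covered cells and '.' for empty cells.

...........
...........
...........
...........
.BBBBBBBBB.
.BBBBBBBBB.
.BBBBBBBBB.
.......AA..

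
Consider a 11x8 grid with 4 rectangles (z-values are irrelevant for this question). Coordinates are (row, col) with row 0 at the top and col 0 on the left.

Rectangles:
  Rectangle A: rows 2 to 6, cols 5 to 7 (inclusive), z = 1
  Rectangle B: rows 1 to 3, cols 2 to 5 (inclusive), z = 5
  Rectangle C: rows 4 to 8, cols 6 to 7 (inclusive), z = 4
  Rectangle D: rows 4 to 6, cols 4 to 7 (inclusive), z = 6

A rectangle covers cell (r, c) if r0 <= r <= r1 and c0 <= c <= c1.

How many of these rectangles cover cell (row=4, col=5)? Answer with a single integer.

Answer: 2

Derivation:
Check cell (4,5):
  A: rows 2-6 cols 5-7 -> covers
  B: rows 1-3 cols 2-5 -> outside (row miss)
  C: rows 4-8 cols 6-7 -> outside (col miss)
  D: rows 4-6 cols 4-7 -> covers
Count covering = 2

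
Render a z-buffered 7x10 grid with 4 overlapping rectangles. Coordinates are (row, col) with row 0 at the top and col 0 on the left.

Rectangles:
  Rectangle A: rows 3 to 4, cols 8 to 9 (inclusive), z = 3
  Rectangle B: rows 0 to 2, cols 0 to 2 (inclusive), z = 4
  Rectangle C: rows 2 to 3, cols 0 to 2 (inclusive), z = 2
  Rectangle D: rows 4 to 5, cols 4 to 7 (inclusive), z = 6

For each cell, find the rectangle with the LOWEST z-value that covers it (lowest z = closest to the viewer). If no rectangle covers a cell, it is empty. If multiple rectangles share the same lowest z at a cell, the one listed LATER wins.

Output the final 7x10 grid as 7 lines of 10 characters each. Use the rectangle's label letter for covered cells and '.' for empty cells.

BBB.......
BBB.......
CCC.......
CCC.....AA
....DDDDAA
....DDDD..
..........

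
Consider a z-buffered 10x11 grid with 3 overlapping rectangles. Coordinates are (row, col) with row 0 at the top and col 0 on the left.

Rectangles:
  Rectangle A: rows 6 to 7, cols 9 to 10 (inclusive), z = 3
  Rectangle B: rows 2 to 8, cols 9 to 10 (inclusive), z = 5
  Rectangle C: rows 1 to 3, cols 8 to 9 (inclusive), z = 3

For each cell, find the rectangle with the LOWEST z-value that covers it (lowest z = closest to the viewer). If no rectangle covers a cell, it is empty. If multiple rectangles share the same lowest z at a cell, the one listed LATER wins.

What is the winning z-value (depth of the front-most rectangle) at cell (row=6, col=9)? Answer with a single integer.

Answer: 3

Derivation:
Check cell (6,9):
  A: rows 6-7 cols 9-10 z=3 -> covers; best now A (z=3)
  B: rows 2-8 cols 9-10 z=5 -> covers; best now A (z=3)
  C: rows 1-3 cols 8-9 -> outside (row miss)
Winner: A at z=3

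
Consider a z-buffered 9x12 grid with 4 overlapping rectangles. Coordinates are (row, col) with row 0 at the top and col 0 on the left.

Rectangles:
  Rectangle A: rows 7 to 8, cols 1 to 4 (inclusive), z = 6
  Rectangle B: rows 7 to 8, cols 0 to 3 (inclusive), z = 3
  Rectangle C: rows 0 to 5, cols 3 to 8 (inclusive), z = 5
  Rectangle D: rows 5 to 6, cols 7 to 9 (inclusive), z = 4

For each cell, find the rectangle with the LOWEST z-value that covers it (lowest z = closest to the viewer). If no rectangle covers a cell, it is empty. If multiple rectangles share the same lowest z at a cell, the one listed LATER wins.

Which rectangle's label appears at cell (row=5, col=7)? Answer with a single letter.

Check cell (5,7):
  A: rows 7-8 cols 1-4 -> outside (row miss)
  B: rows 7-8 cols 0-3 -> outside (row miss)
  C: rows 0-5 cols 3-8 z=5 -> covers; best now C (z=5)
  D: rows 5-6 cols 7-9 z=4 -> covers; best now D (z=4)
Winner: D at z=4

Answer: D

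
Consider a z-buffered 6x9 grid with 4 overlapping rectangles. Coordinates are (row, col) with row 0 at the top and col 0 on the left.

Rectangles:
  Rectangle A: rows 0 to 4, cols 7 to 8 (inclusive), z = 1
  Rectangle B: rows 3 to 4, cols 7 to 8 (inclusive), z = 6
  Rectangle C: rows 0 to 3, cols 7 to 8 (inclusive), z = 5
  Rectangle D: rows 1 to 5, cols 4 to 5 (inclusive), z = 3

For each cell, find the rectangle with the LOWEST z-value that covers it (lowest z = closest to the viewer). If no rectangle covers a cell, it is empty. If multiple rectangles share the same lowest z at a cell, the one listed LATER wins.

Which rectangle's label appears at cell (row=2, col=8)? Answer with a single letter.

Answer: A

Derivation:
Check cell (2,8):
  A: rows 0-4 cols 7-8 z=1 -> covers; best now A (z=1)
  B: rows 3-4 cols 7-8 -> outside (row miss)
  C: rows 0-3 cols 7-8 z=5 -> covers; best now A (z=1)
  D: rows 1-5 cols 4-5 -> outside (col miss)
Winner: A at z=1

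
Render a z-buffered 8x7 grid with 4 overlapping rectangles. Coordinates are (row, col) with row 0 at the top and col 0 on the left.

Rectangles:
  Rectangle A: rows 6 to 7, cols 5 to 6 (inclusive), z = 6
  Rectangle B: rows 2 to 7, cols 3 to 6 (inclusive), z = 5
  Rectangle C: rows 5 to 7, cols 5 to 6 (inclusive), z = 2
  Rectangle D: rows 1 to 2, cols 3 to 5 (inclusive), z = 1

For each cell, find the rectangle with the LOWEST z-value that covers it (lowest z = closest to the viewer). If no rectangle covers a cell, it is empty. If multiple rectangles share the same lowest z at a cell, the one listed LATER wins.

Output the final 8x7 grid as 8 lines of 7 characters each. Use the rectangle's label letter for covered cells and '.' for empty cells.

.......
...DDD.
...DDDB
...BBBB
...BBBB
...BBCC
...BBCC
...BBCC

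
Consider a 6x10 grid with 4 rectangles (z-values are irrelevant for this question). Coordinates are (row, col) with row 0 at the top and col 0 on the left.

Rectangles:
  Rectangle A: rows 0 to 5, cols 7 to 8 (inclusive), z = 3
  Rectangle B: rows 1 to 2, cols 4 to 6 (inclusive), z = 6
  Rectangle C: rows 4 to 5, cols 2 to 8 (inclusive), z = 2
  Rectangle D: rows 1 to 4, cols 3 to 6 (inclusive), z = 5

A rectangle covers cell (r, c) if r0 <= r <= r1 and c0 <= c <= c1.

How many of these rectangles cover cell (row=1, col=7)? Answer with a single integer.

Answer: 1

Derivation:
Check cell (1,7):
  A: rows 0-5 cols 7-8 -> covers
  B: rows 1-2 cols 4-6 -> outside (col miss)
  C: rows 4-5 cols 2-8 -> outside (row miss)
  D: rows 1-4 cols 3-6 -> outside (col miss)
Count covering = 1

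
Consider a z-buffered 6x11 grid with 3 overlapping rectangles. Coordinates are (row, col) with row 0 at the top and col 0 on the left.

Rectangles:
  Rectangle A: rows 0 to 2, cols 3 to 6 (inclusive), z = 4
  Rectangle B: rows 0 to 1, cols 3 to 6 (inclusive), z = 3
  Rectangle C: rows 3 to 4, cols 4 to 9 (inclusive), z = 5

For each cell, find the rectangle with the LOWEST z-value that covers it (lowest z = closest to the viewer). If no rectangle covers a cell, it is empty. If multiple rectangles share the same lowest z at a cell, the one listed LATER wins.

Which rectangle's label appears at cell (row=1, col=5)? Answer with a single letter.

Answer: B

Derivation:
Check cell (1,5):
  A: rows 0-2 cols 3-6 z=4 -> covers; best now A (z=4)
  B: rows 0-1 cols 3-6 z=3 -> covers; best now B (z=3)
  C: rows 3-4 cols 4-9 -> outside (row miss)
Winner: B at z=3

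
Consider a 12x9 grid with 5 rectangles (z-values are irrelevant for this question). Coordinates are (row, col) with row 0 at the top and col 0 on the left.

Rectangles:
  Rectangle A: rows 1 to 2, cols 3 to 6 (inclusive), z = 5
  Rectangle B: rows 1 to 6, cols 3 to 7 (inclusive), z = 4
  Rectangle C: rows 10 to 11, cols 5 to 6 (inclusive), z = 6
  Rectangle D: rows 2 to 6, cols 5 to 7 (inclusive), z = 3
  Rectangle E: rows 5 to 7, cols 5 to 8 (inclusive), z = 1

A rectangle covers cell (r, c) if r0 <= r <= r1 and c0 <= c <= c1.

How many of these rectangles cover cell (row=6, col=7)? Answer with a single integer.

Check cell (6,7):
  A: rows 1-2 cols 3-6 -> outside (row miss)
  B: rows 1-6 cols 3-7 -> covers
  C: rows 10-11 cols 5-6 -> outside (row miss)
  D: rows 2-6 cols 5-7 -> covers
  E: rows 5-7 cols 5-8 -> covers
Count covering = 3

Answer: 3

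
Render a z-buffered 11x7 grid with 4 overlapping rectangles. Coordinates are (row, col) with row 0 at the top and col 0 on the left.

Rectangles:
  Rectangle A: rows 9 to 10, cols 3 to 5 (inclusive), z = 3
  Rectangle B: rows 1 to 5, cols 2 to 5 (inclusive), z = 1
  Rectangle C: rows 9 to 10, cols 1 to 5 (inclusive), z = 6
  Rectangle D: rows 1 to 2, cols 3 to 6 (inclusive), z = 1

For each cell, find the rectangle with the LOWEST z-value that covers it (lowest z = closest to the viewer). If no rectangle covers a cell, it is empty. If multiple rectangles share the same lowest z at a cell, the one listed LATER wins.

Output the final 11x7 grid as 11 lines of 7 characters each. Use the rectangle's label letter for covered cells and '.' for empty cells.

.......
..BDDDD
..BDDDD
..BBBB.
..BBBB.
..BBBB.
.......
.......
.......
.CCAAA.
.CCAAA.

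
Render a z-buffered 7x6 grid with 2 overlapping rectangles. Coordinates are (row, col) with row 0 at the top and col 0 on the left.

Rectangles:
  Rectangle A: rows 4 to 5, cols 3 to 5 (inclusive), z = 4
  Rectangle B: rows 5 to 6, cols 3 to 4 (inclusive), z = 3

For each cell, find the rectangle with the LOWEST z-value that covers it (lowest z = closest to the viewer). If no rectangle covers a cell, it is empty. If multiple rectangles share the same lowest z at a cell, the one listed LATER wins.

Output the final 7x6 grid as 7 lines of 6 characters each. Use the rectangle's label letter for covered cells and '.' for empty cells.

......
......
......
......
...AAA
...BBA
...BB.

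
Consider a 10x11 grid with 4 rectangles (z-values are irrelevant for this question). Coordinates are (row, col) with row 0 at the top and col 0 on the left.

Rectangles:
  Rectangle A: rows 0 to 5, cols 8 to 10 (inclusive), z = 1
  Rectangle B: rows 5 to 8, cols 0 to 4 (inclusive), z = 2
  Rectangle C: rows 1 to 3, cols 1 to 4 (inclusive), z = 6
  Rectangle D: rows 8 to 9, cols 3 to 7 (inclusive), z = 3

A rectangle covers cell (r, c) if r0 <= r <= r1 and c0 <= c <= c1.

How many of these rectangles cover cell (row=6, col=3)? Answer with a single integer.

Check cell (6,3):
  A: rows 0-5 cols 8-10 -> outside (row miss)
  B: rows 5-8 cols 0-4 -> covers
  C: rows 1-3 cols 1-4 -> outside (row miss)
  D: rows 8-9 cols 3-7 -> outside (row miss)
Count covering = 1

Answer: 1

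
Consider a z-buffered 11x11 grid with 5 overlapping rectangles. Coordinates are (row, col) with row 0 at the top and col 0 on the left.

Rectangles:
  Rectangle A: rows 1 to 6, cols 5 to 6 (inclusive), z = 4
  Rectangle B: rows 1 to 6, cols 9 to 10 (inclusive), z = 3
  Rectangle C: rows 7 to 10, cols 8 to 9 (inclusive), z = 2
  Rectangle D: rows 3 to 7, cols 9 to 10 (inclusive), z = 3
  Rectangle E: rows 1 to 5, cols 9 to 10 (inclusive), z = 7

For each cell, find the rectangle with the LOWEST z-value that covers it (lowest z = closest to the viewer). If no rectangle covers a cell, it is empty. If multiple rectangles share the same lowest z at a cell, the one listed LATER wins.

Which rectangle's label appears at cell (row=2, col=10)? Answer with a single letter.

Answer: B

Derivation:
Check cell (2,10):
  A: rows 1-6 cols 5-6 -> outside (col miss)
  B: rows 1-6 cols 9-10 z=3 -> covers; best now B (z=3)
  C: rows 7-10 cols 8-9 -> outside (row miss)
  D: rows 3-7 cols 9-10 -> outside (row miss)
  E: rows 1-5 cols 9-10 z=7 -> covers; best now B (z=3)
Winner: B at z=3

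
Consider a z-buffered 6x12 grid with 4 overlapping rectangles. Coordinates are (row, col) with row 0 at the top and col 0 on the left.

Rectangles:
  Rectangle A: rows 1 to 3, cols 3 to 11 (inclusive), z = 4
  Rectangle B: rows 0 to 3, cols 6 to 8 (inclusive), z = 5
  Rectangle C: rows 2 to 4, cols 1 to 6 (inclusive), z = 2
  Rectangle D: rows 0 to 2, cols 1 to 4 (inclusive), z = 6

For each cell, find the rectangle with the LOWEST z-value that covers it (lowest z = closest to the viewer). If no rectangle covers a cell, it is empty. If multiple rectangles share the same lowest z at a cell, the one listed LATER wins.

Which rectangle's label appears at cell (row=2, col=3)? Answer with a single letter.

Check cell (2,3):
  A: rows 1-3 cols 3-11 z=4 -> covers; best now A (z=4)
  B: rows 0-3 cols 6-8 -> outside (col miss)
  C: rows 2-4 cols 1-6 z=2 -> covers; best now C (z=2)
  D: rows 0-2 cols 1-4 z=6 -> covers; best now C (z=2)
Winner: C at z=2

Answer: C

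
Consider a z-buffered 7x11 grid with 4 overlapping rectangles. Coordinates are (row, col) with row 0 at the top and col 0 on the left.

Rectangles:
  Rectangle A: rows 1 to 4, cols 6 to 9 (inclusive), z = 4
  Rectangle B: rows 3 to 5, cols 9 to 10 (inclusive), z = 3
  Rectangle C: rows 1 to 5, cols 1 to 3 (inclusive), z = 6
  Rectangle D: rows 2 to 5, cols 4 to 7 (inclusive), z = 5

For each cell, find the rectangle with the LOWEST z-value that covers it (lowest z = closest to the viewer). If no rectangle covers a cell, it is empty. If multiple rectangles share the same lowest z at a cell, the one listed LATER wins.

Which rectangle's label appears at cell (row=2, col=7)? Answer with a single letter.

Check cell (2,7):
  A: rows 1-4 cols 6-9 z=4 -> covers; best now A (z=4)
  B: rows 3-5 cols 9-10 -> outside (row miss)
  C: rows 1-5 cols 1-3 -> outside (col miss)
  D: rows 2-5 cols 4-7 z=5 -> covers; best now A (z=4)
Winner: A at z=4

Answer: A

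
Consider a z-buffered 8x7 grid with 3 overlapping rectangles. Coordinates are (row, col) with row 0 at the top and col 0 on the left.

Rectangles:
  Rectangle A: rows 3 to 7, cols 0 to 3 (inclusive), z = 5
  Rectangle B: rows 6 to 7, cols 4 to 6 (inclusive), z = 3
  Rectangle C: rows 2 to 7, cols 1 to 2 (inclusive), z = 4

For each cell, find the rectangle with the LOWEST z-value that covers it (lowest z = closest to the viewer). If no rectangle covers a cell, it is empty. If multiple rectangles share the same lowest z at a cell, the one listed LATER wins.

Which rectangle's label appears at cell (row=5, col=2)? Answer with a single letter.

Check cell (5,2):
  A: rows 3-7 cols 0-3 z=5 -> covers; best now A (z=5)
  B: rows 6-7 cols 4-6 -> outside (row miss)
  C: rows 2-7 cols 1-2 z=4 -> covers; best now C (z=4)
Winner: C at z=4

Answer: C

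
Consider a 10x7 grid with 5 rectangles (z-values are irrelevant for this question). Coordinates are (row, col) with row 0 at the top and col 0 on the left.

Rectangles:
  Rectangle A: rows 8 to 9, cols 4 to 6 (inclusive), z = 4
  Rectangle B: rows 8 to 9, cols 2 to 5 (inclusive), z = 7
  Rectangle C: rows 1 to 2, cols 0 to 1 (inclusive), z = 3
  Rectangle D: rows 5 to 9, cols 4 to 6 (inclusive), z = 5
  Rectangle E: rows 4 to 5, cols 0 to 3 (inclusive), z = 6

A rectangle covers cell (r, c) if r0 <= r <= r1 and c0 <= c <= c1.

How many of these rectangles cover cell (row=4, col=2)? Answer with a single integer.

Answer: 1

Derivation:
Check cell (4,2):
  A: rows 8-9 cols 4-6 -> outside (row miss)
  B: rows 8-9 cols 2-5 -> outside (row miss)
  C: rows 1-2 cols 0-1 -> outside (row miss)
  D: rows 5-9 cols 4-6 -> outside (row miss)
  E: rows 4-5 cols 0-3 -> covers
Count covering = 1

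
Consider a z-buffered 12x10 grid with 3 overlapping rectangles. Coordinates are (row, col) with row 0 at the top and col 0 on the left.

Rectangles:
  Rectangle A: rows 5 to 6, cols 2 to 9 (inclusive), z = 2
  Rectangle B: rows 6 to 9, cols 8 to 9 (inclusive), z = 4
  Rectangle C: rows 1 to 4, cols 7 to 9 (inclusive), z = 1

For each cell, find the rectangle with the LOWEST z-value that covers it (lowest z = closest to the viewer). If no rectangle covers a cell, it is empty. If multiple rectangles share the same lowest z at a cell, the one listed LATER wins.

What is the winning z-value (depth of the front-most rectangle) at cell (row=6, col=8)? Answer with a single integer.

Answer: 2

Derivation:
Check cell (6,8):
  A: rows 5-6 cols 2-9 z=2 -> covers; best now A (z=2)
  B: rows 6-9 cols 8-9 z=4 -> covers; best now A (z=2)
  C: rows 1-4 cols 7-9 -> outside (row miss)
Winner: A at z=2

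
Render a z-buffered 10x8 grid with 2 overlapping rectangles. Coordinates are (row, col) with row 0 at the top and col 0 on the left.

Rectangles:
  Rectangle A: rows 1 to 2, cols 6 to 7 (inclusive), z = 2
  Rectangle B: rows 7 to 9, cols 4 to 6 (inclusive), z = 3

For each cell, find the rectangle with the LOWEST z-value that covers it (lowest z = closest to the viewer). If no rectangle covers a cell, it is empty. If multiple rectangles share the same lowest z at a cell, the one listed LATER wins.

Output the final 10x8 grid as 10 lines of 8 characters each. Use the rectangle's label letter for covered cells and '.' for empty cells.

........
......AA
......AA
........
........
........
........
....BBB.
....BBB.
....BBB.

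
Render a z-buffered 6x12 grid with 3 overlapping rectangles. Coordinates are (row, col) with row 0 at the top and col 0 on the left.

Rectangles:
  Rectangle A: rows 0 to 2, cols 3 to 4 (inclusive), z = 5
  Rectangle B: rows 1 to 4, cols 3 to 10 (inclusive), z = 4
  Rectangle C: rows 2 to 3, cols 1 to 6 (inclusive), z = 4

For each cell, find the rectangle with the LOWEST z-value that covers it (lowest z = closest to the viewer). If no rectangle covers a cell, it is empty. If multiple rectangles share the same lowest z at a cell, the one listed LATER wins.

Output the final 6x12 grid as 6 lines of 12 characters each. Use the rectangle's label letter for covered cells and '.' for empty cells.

...AA.......
...BBBBBBBB.
.CCCCCCBBBB.
.CCCCCCBBBB.
...BBBBBBBB.
............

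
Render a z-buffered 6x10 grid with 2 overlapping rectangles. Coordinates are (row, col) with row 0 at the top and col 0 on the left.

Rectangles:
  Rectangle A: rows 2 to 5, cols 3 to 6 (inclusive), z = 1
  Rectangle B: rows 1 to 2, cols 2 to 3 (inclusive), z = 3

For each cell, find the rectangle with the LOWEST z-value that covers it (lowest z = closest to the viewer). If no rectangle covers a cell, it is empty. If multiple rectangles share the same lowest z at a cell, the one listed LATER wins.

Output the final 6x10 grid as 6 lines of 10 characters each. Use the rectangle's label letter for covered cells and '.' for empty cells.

..........
..BB......
..BAAAA...
...AAAA...
...AAAA...
...AAAA...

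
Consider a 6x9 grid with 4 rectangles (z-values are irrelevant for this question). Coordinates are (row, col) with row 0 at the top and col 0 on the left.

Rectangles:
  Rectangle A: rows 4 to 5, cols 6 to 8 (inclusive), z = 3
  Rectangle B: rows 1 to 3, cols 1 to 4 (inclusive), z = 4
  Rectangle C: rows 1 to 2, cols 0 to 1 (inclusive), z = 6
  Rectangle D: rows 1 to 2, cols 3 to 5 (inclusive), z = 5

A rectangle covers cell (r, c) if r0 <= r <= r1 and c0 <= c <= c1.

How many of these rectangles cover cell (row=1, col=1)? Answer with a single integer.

Check cell (1,1):
  A: rows 4-5 cols 6-8 -> outside (row miss)
  B: rows 1-3 cols 1-4 -> covers
  C: rows 1-2 cols 0-1 -> covers
  D: rows 1-2 cols 3-5 -> outside (col miss)
Count covering = 2

Answer: 2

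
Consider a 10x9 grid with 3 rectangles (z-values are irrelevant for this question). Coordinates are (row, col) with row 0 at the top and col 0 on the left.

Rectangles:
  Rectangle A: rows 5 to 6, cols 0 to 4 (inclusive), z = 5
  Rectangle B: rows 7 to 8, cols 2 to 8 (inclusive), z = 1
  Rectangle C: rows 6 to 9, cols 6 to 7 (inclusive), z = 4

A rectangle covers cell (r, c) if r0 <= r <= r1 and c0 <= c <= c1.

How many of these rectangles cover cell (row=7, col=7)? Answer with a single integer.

Check cell (7,7):
  A: rows 5-6 cols 0-4 -> outside (row miss)
  B: rows 7-8 cols 2-8 -> covers
  C: rows 6-9 cols 6-7 -> covers
Count covering = 2

Answer: 2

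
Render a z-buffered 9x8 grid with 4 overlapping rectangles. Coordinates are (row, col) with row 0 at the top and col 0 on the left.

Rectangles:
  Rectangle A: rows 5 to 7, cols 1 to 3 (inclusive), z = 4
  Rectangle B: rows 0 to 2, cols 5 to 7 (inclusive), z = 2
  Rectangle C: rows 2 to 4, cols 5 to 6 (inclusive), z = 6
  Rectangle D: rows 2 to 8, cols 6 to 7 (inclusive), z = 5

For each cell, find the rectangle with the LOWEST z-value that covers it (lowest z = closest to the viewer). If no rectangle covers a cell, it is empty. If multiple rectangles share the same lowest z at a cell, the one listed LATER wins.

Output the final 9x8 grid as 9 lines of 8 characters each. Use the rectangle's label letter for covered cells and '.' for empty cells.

.....BBB
.....BBB
.....BBB
.....CDD
.....CDD
.AAA..DD
.AAA..DD
.AAA..DD
......DD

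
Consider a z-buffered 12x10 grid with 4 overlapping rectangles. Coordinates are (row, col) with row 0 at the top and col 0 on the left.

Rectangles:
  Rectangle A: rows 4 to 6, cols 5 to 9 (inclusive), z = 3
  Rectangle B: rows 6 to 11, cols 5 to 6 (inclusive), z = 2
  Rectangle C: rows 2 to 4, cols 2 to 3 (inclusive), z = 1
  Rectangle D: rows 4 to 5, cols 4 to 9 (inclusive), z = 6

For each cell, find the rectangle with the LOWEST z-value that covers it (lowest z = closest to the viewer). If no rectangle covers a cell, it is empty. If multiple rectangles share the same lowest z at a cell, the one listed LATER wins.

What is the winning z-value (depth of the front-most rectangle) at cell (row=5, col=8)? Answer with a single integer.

Check cell (5,8):
  A: rows 4-6 cols 5-9 z=3 -> covers; best now A (z=3)
  B: rows 6-11 cols 5-6 -> outside (row miss)
  C: rows 2-4 cols 2-3 -> outside (row miss)
  D: rows 4-5 cols 4-9 z=6 -> covers; best now A (z=3)
Winner: A at z=3

Answer: 3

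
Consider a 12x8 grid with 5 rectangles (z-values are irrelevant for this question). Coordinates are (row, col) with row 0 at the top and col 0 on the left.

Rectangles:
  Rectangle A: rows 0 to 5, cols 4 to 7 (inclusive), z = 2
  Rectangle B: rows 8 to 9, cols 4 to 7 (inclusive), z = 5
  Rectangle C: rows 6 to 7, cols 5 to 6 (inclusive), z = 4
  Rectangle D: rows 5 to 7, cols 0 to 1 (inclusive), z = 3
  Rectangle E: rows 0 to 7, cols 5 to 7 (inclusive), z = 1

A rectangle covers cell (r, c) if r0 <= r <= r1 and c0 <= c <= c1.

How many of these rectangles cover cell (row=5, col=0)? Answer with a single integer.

Check cell (5,0):
  A: rows 0-5 cols 4-7 -> outside (col miss)
  B: rows 8-9 cols 4-7 -> outside (row miss)
  C: rows 6-7 cols 5-6 -> outside (row miss)
  D: rows 5-7 cols 0-1 -> covers
  E: rows 0-7 cols 5-7 -> outside (col miss)
Count covering = 1

Answer: 1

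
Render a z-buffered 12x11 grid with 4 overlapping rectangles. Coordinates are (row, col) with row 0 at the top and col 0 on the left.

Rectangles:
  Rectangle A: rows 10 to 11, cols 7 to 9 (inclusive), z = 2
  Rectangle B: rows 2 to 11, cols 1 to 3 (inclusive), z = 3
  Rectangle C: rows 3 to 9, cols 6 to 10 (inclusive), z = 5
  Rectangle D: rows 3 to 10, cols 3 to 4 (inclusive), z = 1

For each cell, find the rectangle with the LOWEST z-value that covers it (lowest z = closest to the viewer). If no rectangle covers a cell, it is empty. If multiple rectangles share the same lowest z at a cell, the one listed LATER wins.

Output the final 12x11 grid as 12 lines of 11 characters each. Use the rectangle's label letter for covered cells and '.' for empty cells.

...........
...........
.BBB.......
.BBDD.CCCCC
.BBDD.CCCCC
.BBDD.CCCCC
.BBDD.CCCCC
.BBDD.CCCCC
.BBDD.CCCCC
.BBDD.CCCCC
.BBDD..AAA.
.BBB...AAA.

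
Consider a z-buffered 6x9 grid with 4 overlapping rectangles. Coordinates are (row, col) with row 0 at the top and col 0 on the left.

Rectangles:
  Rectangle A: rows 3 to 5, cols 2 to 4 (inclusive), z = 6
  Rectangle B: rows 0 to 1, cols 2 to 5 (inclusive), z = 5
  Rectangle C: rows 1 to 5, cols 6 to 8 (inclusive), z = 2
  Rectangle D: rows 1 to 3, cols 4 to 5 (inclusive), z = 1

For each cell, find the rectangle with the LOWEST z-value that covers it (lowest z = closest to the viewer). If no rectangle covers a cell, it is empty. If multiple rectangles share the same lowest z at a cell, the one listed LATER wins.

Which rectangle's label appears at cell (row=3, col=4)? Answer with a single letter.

Answer: D

Derivation:
Check cell (3,4):
  A: rows 3-5 cols 2-4 z=6 -> covers; best now A (z=6)
  B: rows 0-1 cols 2-5 -> outside (row miss)
  C: rows 1-5 cols 6-8 -> outside (col miss)
  D: rows 1-3 cols 4-5 z=1 -> covers; best now D (z=1)
Winner: D at z=1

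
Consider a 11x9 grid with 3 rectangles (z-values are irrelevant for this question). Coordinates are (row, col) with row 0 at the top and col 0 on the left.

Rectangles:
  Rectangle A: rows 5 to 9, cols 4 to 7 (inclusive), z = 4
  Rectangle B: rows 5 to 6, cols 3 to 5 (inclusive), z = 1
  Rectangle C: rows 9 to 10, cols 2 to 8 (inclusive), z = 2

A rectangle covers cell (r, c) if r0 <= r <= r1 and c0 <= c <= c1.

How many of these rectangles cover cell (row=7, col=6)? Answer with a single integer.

Answer: 1

Derivation:
Check cell (7,6):
  A: rows 5-9 cols 4-7 -> covers
  B: rows 5-6 cols 3-5 -> outside (row miss)
  C: rows 9-10 cols 2-8 -> outside (row miss)
Count covering = 1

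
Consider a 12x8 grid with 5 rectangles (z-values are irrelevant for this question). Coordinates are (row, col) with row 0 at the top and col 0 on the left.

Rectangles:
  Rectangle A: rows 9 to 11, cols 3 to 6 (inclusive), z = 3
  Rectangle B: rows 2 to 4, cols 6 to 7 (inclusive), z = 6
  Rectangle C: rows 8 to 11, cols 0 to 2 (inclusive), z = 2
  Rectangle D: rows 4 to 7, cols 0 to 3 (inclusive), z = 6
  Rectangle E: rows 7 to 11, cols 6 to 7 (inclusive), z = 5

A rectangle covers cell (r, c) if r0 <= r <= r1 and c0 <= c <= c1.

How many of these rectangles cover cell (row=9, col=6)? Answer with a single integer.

Answer: 2

Derivation:
Check cell (9,6):
  A: rows 9-11 cols 3-6 -> covers
  B: rows 2-4 cols 6-7 -> outside (row miss)
  C: rows 8-11 cols 0-2 -> outside (col miss)
  D: rows 4-7 cols 0-3 -> outside (row miss)
  E: rows 7-11 cols 6-7 -> covers
Count covering = 2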